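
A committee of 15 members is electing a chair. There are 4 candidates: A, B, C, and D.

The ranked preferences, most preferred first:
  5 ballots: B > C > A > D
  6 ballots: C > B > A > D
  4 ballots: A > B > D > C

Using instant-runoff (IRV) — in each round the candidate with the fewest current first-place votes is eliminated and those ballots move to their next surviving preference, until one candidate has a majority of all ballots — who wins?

Round 1: A 4, B 5, C 6, D 0. D eliminated.
Round 2: A 4, B 5, C 6. A eliminated.
Round 3: B 9, C 6. B has a majority (≥8).

B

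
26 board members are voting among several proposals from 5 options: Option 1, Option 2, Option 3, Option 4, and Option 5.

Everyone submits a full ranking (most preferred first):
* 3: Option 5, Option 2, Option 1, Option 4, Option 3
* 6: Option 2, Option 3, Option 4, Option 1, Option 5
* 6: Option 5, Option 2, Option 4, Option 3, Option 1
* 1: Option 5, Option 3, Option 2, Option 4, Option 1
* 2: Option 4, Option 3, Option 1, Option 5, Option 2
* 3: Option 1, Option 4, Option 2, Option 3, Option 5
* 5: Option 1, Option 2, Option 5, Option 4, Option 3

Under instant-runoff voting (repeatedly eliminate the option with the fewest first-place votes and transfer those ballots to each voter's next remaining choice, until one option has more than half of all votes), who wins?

Round 1: Option 1 8, Option 2 6, Option 3 0, Option 4 2, Option 5 10. Option 3 eliminated.
Round 2: Option 1 8, Option 2 6, Option 4 2, Option 5 10. Option 4 eliminated.
Round 3: Option 1 10, Option 2 6, Option 5 10. Option 2 eliminated.
Round 4: Option 1 16, Option 5 10. Option 1 has a majority (≥14).

Option 1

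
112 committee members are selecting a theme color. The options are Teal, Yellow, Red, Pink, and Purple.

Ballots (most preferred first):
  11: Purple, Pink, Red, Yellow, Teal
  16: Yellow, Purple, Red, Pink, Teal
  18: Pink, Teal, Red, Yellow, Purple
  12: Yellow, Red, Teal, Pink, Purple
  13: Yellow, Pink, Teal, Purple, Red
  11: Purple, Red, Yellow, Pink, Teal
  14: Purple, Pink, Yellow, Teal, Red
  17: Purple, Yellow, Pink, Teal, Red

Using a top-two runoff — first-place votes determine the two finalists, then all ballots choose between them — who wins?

Round 1 first-place votes: Teal 0, Yellow 41, Red 0, Pink 18, Purple 53. Purple and Yellow advance.
Runoff: Purple is ranked above Yellow on 53 ballots, Yellow above Purple on 59.

Yellow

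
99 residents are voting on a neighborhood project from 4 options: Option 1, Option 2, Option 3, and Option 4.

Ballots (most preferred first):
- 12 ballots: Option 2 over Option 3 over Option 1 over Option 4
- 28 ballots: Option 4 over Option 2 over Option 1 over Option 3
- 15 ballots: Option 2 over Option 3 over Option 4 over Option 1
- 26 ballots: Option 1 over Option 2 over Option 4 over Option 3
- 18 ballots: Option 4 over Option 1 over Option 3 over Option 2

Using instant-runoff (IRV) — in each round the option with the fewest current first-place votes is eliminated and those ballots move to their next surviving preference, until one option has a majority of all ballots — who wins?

Option 2

Round 1: Option 1 26, Option 2 27, Option 3 0, Option 4 46. Option 3 eliminated.
Round 2: Option 1 26, Option 2 27, Option 4 46. Option 1 eliminated.
Round 3: Option 2 53, Option 4 46. Option 2 has a majority (≥50).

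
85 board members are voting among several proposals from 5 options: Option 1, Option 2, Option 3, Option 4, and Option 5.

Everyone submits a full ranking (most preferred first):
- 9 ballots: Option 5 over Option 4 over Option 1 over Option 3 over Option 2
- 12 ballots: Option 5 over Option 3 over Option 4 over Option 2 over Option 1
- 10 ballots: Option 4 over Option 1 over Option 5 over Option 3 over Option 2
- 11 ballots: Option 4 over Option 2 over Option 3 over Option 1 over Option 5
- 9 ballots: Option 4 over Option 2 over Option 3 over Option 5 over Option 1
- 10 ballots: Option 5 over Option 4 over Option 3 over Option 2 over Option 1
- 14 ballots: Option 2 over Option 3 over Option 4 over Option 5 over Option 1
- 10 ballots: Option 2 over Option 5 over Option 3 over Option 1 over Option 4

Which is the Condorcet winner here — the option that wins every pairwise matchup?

Option 4

Option 4 vs Option 1: 75–10
Option 4 vs Option 2: 61–24
Option 4 vs Option 3: 49–36
Option 4 vs Option 5: 44–41
Option 4 beats every other option.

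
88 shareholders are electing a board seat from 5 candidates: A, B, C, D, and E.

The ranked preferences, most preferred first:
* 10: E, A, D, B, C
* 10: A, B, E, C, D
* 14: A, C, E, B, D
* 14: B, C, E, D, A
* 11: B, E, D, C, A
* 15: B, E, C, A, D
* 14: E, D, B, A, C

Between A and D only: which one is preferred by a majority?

A is ranked above D on 49 ballots; D above A on 39.

A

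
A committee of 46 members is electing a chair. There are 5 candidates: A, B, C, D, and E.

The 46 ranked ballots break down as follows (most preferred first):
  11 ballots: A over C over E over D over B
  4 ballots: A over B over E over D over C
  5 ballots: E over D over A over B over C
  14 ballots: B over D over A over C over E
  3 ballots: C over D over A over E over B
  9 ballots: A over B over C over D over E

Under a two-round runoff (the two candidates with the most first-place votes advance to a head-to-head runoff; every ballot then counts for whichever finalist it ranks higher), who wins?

A

Round 1 first-place votes: A 24, B 14, C 3, D 0, E 5. A and B advance.
Runoff: A is ranked above B on 32 ballots, B above A on 14.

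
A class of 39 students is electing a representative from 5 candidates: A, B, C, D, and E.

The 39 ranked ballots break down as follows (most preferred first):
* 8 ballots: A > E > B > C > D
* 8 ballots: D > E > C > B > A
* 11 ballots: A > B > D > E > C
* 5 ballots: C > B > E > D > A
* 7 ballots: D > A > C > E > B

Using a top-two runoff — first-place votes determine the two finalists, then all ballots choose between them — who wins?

D

Round 1 first-place votes: A 19, B 0, C 5, D 15, E 0. A and D advance.
Runoff: A is ranked above D on 19 ballots, D above A on 20.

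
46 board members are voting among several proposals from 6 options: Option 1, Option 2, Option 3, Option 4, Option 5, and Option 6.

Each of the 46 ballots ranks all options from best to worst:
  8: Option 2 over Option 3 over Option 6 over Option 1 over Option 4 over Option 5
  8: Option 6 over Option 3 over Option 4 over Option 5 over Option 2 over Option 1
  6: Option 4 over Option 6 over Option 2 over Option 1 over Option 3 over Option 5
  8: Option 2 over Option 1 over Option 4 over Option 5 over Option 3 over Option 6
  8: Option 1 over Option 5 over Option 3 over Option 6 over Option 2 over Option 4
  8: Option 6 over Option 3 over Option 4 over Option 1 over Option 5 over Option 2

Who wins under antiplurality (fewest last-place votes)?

Option 3

Last-place votes: Option 1 8, Option 2 8, Option 3 0, Option 4 8, Option 5 14, Option 6 8.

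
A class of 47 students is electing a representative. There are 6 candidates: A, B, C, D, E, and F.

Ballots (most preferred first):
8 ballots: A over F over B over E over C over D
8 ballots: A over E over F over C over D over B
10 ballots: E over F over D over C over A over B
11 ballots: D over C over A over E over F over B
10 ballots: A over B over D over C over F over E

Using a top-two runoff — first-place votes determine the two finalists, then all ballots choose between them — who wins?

Round 1 first-place votes: A 26, B 0, C 0, D 11, E 10, F 0. A and D advance.
Runoff: A is ranked above D on 26 ballots, D above A on 21.

A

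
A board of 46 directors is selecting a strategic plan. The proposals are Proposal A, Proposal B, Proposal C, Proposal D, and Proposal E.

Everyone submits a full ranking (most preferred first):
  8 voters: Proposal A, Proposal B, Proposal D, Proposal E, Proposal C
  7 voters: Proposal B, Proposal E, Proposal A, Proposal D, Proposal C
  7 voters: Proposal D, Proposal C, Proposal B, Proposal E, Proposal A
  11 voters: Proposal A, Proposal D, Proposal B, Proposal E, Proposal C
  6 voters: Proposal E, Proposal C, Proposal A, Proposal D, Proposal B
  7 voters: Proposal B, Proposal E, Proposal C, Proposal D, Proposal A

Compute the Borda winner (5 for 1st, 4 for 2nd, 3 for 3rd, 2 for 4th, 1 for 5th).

Proposal A: 8×5 + 7×3 + 7×1 + 11×5 + 6×3 + 7×1 = 148
Proposal B: 8×4 + 7×5 + 7×3 + 11×3 + 6×1 + 7×5 = 162
Proposal C: 8×1 + 7×1 + 7×4 + 11×1 + 6×4 + 7×3 = 99
Proposal D: 8×3 + 7×2 + 7×5 + 11×4 + 6×2 + 7×2 = 143
Proposal E: 8×2 + 7×4 + 7×2 + 11×2 + 6×5 + 7×4 = 138

Proposal B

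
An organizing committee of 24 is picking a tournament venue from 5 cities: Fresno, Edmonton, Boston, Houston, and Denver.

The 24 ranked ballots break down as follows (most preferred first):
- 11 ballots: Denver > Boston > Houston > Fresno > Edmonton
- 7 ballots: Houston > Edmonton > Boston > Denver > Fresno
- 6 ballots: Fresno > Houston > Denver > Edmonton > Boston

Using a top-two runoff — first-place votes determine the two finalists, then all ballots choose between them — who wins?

Round 1 first-place votes: Fresno 6, Edmonton 0, Boston 0, Houston 7, Denver 11. Denver and Houston advance.
Runoff: Denver is ranked above Houston on 11 ballots, Houston above Denver on 13.

Houston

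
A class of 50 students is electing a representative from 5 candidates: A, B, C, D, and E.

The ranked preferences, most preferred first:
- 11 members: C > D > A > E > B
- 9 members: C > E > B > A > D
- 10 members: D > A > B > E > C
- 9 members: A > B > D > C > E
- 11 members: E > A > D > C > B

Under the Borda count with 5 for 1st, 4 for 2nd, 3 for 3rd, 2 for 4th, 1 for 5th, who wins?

A

A: 11×3 + 9×2 + 10×4 + 9×5 + 11×4 = 180
B: 11×1 + 9×3 + 10×3 + 9×4 + 11×1 = 115
C: 11×5 + 9×5 + 10×1 + 9×2 + 11×2 = 150
D: 11×4 + 9×1 + 10×5 + 9×3 + 11×3 = 163
E: 11×2 + 9×4 + 10×2 + 9×1 + 11×5 = 142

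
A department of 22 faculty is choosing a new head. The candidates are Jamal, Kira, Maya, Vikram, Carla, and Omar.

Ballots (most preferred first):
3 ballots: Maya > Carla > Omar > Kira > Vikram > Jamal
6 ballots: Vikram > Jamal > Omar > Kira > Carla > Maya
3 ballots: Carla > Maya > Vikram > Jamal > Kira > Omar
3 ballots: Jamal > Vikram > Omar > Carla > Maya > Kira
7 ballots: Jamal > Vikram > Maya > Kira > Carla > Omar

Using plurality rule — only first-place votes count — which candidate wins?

First-place votes: Jamal 10, Kira 0, Maya 3, Vikram 6, Carla 3, Omar 0.

Jamal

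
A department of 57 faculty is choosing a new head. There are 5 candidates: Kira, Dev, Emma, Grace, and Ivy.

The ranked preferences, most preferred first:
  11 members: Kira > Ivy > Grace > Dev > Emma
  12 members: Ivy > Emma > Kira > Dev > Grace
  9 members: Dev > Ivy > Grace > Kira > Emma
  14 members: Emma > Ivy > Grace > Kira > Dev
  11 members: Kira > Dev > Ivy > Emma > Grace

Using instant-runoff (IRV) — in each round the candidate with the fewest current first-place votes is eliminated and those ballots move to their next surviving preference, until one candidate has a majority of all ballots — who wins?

Round 1: Kira 22, Dev 9, Emma 14, Grace 0, Ivy 12. Grace eliminated.
Round 2: Kira 22, Dev 9, Emma 14, Ivy 12. Dev eliminated.
Round 3: Kira 22, Emma 14, Ivy 21. Emma eliminated.
Round 4: Kira 22, Ivy 35. Ivy has a majority (≥29).

Ivy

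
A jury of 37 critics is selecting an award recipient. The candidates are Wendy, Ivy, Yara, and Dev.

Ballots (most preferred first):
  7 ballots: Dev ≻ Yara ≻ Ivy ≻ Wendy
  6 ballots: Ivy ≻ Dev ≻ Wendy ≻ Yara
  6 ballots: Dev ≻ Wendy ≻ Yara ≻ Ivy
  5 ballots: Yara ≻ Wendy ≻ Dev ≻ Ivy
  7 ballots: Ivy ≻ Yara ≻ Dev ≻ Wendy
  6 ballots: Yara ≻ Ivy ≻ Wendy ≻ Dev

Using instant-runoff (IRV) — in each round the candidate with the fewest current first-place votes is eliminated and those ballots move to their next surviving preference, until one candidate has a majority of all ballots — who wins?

Round 1: Wendy 0, Ivy 13, Yara 11, Dev 13. Wendy eliminated.
Round 2: Ivy 13, Yara 11, Dev 13. Yara eliminated.
Round 3: Ivy 19, Dev 18. Ivy has a majority (≥19).

Ivy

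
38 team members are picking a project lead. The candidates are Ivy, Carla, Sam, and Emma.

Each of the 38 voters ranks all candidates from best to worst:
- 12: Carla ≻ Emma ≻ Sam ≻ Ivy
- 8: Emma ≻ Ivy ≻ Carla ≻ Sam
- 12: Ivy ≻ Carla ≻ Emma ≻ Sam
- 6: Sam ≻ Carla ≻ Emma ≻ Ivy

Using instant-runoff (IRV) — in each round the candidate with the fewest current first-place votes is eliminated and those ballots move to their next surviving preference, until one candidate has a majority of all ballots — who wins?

Round 1: Ivy 12, Carla 12, Sam 6, Emma 8. Sam eliminated.
Round 2: Ivy 12, Carla 18, Emma 8. Emma eliminated.
Round 3: Ivy 20, Carla 18. Ivy has a majority (≥20).

Ivy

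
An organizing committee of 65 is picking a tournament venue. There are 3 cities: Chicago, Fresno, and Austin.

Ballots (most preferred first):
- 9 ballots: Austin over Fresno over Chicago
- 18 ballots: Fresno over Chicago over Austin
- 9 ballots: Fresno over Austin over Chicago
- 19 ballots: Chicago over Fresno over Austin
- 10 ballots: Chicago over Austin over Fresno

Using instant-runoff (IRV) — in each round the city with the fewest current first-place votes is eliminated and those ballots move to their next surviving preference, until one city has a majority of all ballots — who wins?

Fresno

Round 1: Chicago 29, Fresno 27, Austin 9. Austin eliminated.
Round 2: Chicago 29, Fresno 36. Fresno has a majority (≥33).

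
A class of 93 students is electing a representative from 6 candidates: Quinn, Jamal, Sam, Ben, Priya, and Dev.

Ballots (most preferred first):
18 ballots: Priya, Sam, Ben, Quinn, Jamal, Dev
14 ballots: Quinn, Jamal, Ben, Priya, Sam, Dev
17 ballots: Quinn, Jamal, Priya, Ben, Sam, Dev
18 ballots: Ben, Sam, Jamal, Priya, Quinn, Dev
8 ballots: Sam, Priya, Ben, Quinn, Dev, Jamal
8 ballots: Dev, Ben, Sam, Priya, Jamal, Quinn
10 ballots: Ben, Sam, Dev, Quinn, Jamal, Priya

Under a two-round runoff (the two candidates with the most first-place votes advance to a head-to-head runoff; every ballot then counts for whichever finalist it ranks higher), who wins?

Round 1 first-place votes: Quinn 31, Jamal 0, Sam 8, Ben 28, Priya 18, Dev 8. Quinn and Ben advance.
Runoff: Quinn is ranked above Ben on 31 ballots, Ben above Quinn on 62.

Ben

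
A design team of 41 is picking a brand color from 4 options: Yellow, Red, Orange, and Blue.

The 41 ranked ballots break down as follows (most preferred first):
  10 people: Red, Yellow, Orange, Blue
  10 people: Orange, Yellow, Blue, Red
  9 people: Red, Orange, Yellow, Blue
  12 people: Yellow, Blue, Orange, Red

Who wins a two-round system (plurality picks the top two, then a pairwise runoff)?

Round 1 first-place votes: Yellow 12, Red 19, Orange 10, Blue 0. Red and Yellow advance.
Runoff: Red is ranked above Yellow on 19 ballots, Yellow above Red on 22.

Yellow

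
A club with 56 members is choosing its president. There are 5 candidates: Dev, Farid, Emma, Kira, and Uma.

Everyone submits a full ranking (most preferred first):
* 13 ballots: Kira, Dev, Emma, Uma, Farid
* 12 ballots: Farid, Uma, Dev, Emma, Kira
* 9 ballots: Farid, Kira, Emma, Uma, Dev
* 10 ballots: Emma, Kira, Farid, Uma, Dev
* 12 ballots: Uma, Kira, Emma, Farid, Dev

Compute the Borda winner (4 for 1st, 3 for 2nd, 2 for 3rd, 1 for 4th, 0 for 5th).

Kira

Dev: 13×3 + 12×2 + 9×0 + 10×0 + 12×0 = 63
Farid: 13×0 + 12×4 + 9×4 + 10×2 + 12×1 = 116
Emma: 13×2 + 12×1 + 9×2 + 10×4 + 12×2 = 120
Kira: 13×4 + 12×0 + 9×3 + 10×3 + 12×3 = 145
Uma: 13×1 + 12×3 + 9×1 + 10×1 + 12×4 = 116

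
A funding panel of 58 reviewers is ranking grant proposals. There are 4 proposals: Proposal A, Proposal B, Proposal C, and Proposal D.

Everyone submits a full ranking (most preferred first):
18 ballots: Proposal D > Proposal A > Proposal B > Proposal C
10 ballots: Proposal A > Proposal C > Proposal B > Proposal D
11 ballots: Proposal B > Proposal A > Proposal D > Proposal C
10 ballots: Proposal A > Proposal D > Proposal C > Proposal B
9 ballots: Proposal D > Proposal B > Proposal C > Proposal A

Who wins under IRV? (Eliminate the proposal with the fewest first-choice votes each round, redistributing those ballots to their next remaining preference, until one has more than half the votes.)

Round 1: Proposal A 20, Proposal B 11, Proposal C 0, Proposal D 27. Proposal C eliminated.
Round 2: Proposal A 20, Proposal B 11, Proposal D 27. Proposal B eliminated.
Round 3: Proposal A 31, Proposal D 27. Proposal A has a majority (≥30).

Proposal A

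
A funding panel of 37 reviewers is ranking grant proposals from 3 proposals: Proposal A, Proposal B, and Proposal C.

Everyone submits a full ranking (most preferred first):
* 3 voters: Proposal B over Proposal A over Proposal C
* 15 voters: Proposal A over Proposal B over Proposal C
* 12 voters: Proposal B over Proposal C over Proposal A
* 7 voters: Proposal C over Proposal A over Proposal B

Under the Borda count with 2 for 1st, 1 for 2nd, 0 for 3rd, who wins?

Proposal A: 3×1 + 15×2 + 12×0 + 7×1 = 40
Proposal B: 3×2 + 15×1 + 12×2 + 7×0 = 45
Proposal C: 3×0 + 15×0 + 12×1 + 7×2 = 26

Proposal B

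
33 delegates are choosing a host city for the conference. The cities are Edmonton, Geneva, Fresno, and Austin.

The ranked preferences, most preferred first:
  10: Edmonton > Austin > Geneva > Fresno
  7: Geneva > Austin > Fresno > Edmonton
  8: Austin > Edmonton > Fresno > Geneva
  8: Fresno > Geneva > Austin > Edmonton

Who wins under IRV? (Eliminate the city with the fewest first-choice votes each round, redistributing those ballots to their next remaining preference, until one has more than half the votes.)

Austin

Round 1: Edmonton 10, Geneva 7, Fresno 8, Austin 8. Geneva eliminated.
Round 2: Edmonton 10, Fresno 8, Austin 15. Fresno eliminated.
Round 3: Edmonton 10, Austin 23. Austin has a majority (≥17).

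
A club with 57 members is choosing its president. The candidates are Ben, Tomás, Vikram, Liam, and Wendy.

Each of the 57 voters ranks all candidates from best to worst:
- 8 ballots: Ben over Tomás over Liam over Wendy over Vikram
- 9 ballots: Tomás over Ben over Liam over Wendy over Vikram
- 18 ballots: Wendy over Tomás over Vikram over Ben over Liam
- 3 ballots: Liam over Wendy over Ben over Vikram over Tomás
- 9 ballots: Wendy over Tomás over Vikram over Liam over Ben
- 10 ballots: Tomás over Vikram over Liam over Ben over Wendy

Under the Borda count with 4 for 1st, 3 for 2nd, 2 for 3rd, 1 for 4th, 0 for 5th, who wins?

Ben: 8×4 + 9×3 + 18×1 + 3×2 + 9×0 + 10×1 = 93
Tomás: 8×3 + 9×4 + 18×3 + 3×0 + 9×3 + 10×4 = 181
Vikram: 8×0 + 9×0 + 18×2 + 3×1 + 9×2 + 10×3 = 87
Liam: 8×2 + 9×2 + 18×0 + 3×4 + 9×1 + 10×2 = 75
Wendy: 8×1 + 9×1 + 18×4 + 3×3 + 9×4 + 10×0 = 134

Tomás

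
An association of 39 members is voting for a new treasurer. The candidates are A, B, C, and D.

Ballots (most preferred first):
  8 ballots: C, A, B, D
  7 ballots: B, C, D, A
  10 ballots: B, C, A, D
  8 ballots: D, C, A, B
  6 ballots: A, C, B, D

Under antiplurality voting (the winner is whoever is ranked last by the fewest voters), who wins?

Last-place votes: A 7, B 8, C 0, D 24.

C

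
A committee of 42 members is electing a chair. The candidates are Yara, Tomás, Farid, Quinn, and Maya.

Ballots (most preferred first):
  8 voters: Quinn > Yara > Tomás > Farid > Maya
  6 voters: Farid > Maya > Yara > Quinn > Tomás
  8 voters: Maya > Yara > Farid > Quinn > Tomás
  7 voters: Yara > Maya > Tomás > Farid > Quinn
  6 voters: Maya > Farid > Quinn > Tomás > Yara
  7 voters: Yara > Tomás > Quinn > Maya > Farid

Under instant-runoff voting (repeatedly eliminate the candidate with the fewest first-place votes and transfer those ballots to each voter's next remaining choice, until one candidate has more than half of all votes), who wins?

Round 1: Yara 14, Tomás 0, Farid 6, Quinn 8, Maya 14. Tomás eliminated.
Round 2: Yara 14, Farid 6, Quinn 8, Maya 14. Farid eliminated.
Round 3: Yara 14, Quinn 8, Maya 20. Quinn eliminated.
Round 4: Yara 22, Maya 20. Yara has a majority (≥22).

Yara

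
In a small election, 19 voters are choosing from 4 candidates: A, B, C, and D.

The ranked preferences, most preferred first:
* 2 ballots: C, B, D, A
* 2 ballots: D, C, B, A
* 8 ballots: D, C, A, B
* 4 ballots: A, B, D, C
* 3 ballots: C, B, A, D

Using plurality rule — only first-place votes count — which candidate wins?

First-place votes: A 4, B 0, C 5, D 10.

D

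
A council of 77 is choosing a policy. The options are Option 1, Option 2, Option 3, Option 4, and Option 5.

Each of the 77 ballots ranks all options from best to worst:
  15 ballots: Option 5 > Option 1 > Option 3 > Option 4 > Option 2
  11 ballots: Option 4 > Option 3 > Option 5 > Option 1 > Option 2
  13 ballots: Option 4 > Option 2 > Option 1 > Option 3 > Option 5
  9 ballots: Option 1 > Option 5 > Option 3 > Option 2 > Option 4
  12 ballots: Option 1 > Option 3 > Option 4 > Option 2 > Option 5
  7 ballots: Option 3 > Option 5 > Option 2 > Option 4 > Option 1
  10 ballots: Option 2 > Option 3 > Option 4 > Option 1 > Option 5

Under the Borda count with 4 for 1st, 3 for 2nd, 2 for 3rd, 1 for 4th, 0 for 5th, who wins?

Option 3

Option 1: 15×3 + 11×1 + 13×2 + 9×4 + 12×4 + 7×0 + 10×1 = 176
Option 2: 15×0 + 11×0 + 13×3 + 9×1 + 12×1 + 7×2 + 10×4 = 114
Option 3: 15×2 + 11×3 + 13×1 + 9×2 + 12×3 + 7×4 + 10×3 = 188
Option 4: 15×1 + 11×4 + 13×4 + 9×0 + 12×2 + 7×1 + 10×2 = 162
Option 5: 15×4 + 11×2 + 13×0 + 9×3 + 12×0 + 7×3 + 10×0 = 130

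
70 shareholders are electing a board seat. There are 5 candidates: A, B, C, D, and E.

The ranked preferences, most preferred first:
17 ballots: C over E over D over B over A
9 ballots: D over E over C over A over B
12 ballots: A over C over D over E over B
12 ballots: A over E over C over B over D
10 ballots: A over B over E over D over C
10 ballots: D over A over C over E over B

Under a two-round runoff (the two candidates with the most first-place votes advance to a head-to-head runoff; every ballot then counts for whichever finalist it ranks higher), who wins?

Round 1 first-place votes: A 34, B 0, C 17, D 19, E 0. A and D advance.
Runoff: A is ranked above D on 34 ballots, D above A on 36.

D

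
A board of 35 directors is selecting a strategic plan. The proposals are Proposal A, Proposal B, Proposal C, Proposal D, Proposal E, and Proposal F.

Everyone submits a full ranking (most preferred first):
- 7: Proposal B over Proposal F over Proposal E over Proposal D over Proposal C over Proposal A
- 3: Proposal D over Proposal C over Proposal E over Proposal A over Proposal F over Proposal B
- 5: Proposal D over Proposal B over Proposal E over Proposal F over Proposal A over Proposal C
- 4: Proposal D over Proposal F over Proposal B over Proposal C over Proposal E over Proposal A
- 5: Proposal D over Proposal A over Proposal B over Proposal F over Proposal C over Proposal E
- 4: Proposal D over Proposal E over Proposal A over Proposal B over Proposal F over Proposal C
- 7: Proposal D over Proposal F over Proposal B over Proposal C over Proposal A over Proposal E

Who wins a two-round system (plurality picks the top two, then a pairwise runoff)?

Round 1 first-place votes: Proposal A 0, Proposal B 7, Proposal C 0, Proposal D 28, Proposal E 0, Proposal F 0. Proposal D and Proposal B advance.
Runoff: Proposal D is ranked above Proposal B on 28 ballots, Proposal B above Proposal D on 7.

Proposal D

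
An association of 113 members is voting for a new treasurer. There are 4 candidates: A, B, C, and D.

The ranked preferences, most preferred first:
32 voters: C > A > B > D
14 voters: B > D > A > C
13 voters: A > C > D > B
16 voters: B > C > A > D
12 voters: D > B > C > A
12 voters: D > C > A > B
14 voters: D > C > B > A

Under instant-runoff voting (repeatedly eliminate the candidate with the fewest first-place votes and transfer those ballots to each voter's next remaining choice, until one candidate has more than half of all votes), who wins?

C

Round 1: A 13, B 30, C 32, D 38. A eliminated.
Round 2: B 30, C 45, D 38. B eliminated.
Round 3: C 61, D 52. C has a majority (≥57).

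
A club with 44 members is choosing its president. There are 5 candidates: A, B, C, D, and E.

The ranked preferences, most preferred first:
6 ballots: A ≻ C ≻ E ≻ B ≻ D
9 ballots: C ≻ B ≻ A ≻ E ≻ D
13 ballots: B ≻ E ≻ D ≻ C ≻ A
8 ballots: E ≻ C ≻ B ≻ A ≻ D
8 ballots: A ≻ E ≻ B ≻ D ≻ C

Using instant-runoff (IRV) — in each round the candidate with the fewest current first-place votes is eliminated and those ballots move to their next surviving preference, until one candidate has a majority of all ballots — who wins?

C

Round 1: A 14, B 13, C 9, D 0, E 8. D eliminated.
Round 2: A 14, B 13, C 9, E 8. E eliminated.
Round 3: A 14, B 13, C 17. B eliminated.
Round 4: A 14, C 30. C has a majority (≥23).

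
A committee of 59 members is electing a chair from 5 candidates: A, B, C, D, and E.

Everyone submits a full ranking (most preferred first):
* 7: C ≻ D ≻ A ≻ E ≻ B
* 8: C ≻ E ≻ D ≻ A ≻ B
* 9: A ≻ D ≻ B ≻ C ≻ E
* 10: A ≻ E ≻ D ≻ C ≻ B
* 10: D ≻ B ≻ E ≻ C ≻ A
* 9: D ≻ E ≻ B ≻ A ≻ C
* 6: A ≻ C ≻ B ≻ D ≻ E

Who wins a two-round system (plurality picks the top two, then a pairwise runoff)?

D

Round 1 first-place votes: A 25, B 0, C 15, D 19, E 0. A and D advance.
Runoff: A is ranked above D on 25 ballots, D above A on 34.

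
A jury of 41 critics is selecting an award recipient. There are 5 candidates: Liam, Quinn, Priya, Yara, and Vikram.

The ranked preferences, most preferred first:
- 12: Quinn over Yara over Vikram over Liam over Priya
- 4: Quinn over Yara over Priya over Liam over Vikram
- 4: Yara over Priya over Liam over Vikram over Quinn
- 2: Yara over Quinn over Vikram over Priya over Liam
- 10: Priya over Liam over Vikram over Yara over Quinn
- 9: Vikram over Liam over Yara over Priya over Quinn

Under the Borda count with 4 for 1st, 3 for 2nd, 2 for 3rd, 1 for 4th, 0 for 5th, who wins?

Yara

Liam: 12×1 + 4×1 + 4×2 + 2×0 + 10×3 + 9×3 = 81
Quinn: 12×4 + 4×4 + 4×0 + 2×3 + 10×0 + 9×0 = 70
Priya: 12×0 + 4×2 + 4×3 + 2×1 + 10×4 + 9×1 = 71
Yara: 12×3 + 4×3 + 4×4 + 2×4 + 10×1 + 9×2 = 100
Vikram: 12×2 + 4×0 + 4×1 + 2×2 + 10×2 + 9×4 = 88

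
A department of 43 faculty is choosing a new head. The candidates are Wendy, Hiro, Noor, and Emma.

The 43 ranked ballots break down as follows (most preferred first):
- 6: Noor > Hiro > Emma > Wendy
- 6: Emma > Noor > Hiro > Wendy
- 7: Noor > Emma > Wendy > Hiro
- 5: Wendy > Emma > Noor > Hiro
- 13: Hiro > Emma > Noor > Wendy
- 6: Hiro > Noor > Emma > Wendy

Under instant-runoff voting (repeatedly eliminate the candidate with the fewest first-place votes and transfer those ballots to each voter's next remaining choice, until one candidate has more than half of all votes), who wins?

Noor

Round 1: Wendy 5, Hiro 19, Noor 13, Emma 6. Wendy eliminated.
Round 2: Hiro 19, Noor 13, Emma 11. Emma eliminated.
Round 3: Hiro 19, Noor 24. Noor has a majority (≥22).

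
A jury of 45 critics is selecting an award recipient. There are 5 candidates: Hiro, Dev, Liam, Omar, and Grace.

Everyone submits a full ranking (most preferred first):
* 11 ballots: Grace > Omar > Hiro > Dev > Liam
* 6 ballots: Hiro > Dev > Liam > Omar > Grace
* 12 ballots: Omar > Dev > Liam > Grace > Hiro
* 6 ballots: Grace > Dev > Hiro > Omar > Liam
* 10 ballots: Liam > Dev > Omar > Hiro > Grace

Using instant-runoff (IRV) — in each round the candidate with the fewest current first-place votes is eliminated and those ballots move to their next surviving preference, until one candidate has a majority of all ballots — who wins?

Liam

Round 1: Hiro 6, Dev 0, Liam 10, Omar 12, Grace 17. Dev eliminated.
Round 2: Hiro 6, Liam 10, Omar 12, Grace 17. Hiro eliminated.
Round 3: Liam 16, Omar 12, Grace 17. Omar eliminated.
Round 4: Liam 28, Grace 17. Liam has a majority (≥23).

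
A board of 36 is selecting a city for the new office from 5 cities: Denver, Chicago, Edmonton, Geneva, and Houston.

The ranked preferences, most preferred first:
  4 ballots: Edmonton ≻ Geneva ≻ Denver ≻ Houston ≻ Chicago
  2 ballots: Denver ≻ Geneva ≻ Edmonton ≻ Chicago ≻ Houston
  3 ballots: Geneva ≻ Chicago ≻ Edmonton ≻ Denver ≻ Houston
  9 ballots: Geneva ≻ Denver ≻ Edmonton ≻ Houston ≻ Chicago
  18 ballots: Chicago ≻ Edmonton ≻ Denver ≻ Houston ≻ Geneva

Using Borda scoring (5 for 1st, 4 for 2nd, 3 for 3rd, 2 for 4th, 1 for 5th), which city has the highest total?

Edmonton

Denver: 4×3 + 2×5 + 3×2 + 9×4 + 18×3 = 118
Chicago: 4×1 + 2×2 + 3×4 + 9×1 + 18×5 = 119
Edmonton: 4×5 + 2×3 + 3×3 + 9×3 + 18×4 = 134
Geneva: 4×4 + 2×4 + 3×5 + 9×5 + 18×1 = 102
Houston: 4×2 + 2×1 + 3×1 + 9×2 + 18×2 = 67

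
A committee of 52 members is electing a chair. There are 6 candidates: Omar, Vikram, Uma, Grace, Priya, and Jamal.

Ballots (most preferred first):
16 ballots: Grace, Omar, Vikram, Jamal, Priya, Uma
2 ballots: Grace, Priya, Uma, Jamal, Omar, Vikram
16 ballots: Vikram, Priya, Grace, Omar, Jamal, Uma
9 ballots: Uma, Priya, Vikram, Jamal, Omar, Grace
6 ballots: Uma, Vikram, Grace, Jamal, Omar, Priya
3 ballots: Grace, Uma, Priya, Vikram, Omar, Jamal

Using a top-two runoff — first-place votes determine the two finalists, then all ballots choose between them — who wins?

Vikram

Round 1 first-place votes: Omar 0, Vikram 16, Uma 15, Grace 21, Priya 0, Jamal 0. Grace and Vikram advance.
Runoff: Grace is ranked above Vikram on 21 ballots, Vikram above Grace on 31.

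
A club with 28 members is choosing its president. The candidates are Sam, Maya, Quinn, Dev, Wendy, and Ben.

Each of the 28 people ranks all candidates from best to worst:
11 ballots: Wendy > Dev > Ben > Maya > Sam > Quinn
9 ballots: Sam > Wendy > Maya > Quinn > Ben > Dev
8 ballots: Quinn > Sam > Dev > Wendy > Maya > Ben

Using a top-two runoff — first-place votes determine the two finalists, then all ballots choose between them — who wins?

Sam

Round 1 first-place votes: Sam 9, Maya 0, Quinn 8, Dev 0, Wendy 11, Ben 0. Wendy and Sam advance.
Runoff: Wendy is ranked above Sam on 11 ballots, Sam above Wendy on 17.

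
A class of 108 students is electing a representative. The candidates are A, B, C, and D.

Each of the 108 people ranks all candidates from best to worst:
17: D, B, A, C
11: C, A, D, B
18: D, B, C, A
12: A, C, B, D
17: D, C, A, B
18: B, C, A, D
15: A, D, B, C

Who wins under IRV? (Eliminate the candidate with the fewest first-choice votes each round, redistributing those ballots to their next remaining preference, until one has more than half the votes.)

Round 1: A 27, B 18, C 11, D 52. C eliminated.
Round 2: A 38, B 18, D 52. B eliminated.
Round 3: A 56, D 52. A has a majority (≥55).

A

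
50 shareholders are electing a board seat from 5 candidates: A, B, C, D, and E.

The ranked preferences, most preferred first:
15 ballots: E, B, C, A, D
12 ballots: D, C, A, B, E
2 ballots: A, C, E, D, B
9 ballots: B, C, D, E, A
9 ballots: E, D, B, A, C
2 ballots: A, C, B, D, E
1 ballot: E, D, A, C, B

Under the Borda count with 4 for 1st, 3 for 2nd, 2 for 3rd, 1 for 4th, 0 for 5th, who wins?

A: 15×1 + 12×2 + 2×4 + 9×0 + 9×1 + 2×4 + 1×2 = 66
B: 15×3 + 12×1 + 2×0 + 9×4 + 9×2 + 2×2 + 1×0 = 115
C: 15×2 + 12×3 + 2×3 + 9×3 + 9×0 + 2×3 + 1×1 = 106
D: 15×0 + 12×4 + 2×1 + 9×2 + 9×3 + 2×1 + 1×3 = 100
E: 15×4 + 12×0 + 2×2 + 9×1 + 9×4 + 2×0 + 1×4 = 113

B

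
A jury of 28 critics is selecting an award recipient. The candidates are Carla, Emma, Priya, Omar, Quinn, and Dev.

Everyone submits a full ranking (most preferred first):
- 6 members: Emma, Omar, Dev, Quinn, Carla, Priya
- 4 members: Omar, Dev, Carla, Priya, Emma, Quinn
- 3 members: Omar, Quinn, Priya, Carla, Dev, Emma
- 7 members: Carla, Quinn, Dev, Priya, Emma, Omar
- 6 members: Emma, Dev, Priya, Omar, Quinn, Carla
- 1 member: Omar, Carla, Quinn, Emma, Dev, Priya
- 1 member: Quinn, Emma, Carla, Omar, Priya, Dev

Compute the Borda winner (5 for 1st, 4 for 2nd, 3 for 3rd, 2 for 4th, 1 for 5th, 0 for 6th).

Dev

Carla: 6×1 + 4×3 + 3×2 + 7×5 + 6×0 + 1×4 + 1×3 = 66
Emma: 6×5 + 4×1 + 3×0 + 7×1 + 6×5 + 1×2 + 1×4 = 77
Priya: 6×0 + 4×2 + 3×3 + 7×2 + 6×3 + 1×0 + 1×1 = 50
Omar: 6×4 + 4×5 + 3×5 + 7×0 + 6×2 + 1×5 + 1×2 = 78
Quinn: 6×2 + 4×0 + 3×4 + 7×4 + 6×1 + 1×3 + 1×5 = 66
Dev: 6×3 + 4×4 + 3×1 + 7×3 + 6×4 + 1×1 + 1×0 = 83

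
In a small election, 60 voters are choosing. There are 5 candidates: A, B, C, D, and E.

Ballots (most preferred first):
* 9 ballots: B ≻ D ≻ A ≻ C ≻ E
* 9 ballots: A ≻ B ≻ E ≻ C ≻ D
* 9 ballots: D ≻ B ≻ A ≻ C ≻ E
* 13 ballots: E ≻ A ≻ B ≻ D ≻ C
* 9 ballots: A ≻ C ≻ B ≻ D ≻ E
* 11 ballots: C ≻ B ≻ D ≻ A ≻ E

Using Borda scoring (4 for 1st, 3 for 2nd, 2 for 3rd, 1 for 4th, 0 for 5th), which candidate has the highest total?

A: 9×2 + 9×4 + 9×2 + 13×3 + 9×4 + 11×1 = 158
B: 9×4 + 9×3 + 9×3 + 13×2 + 9×2 + 11×3 = 167
C: 9×1 + 9×1 + 9×1 + 13×0 + 9×3 + 11×4 = 98
D: 9×3 + 9×0 + 9×4 + 13×1 + 9×1 + 11×2 = 107
E: 9×0 + 9×2 + 9×0 + 13×4 + 9×0 + 11×0 = 70

B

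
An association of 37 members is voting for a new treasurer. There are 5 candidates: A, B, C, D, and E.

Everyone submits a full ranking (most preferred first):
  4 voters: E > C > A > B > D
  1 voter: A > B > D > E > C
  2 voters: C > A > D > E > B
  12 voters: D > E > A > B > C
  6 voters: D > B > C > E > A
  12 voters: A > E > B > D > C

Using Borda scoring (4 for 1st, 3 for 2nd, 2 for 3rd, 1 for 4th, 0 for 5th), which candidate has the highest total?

A: 4×2 + 1×4 + 2×3 + 12×2 + 6×0 + 12×4 = 90
B: 4×1 + 1×3 + 2×0 + 12×1 + 6×3 + 12×2 = 61
C: 4×3 + 1×0 + 2×4 + 12×0 + 6×2 + 12×0 = 32
D: 4×0 + 1×2 + 2×2 + 12×4 + 6×4 + 12×1 = 90
E: 4×4 + 1×1 + 2×1 + 12×3 + 6×1 + 12×3 = 97

E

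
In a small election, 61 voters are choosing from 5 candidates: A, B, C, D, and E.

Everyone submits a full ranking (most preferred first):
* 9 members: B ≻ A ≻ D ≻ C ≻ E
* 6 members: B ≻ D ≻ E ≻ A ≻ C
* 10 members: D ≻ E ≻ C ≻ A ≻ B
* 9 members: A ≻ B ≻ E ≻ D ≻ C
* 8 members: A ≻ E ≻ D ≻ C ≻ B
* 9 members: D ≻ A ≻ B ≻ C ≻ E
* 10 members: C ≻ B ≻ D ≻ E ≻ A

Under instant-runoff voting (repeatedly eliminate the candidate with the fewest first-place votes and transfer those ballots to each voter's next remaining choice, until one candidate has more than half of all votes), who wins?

Round 1: A 17, B 15, C 10, D 19, E 0. E eliminated.
Round 2: A 17, B 15, C 10, D 19. C eliminated.
Round 3: A 17, B 25, D 19. A eliminated.
Round 4: B 34, D 27. B has a majority (≥31).

B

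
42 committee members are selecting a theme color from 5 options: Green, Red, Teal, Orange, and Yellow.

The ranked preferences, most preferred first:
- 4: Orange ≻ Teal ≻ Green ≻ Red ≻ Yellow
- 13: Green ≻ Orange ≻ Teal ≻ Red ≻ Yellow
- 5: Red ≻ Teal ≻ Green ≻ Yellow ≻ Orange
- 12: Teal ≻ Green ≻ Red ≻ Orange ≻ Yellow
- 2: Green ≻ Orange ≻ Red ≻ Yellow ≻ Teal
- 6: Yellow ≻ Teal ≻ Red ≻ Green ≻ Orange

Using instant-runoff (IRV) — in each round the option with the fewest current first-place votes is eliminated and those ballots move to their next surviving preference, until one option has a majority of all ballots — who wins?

Teal

Round 1: Green 15, Red 5, Teal 12, Orange 4, Yellow 6. Orange eliminated.
Round 2: Green 15, Red 5, Teal 16, Yellow 6. Red eliminated.
Round 3: Green 15, Teal 21, Yellow 6. Yellow eliminated.
Round 4: Green 15, Teal 27. Teal has a majority (≥22).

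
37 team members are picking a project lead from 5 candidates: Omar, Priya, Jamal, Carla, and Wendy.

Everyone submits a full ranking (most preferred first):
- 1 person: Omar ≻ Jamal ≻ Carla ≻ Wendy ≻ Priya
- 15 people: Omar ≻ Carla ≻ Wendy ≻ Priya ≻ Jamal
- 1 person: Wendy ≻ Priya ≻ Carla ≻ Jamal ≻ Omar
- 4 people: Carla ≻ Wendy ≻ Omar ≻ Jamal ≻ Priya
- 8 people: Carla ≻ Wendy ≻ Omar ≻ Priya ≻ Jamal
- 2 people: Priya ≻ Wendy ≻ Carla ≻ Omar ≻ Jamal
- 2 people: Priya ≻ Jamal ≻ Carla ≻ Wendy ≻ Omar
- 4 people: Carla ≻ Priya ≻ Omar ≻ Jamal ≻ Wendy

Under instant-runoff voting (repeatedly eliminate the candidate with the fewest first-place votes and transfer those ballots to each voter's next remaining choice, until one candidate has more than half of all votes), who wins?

Round 1: Omar 16, Priya 4, Jamal 0, Carla 16, Wendy 1. Jamal eliminated.
Round 2: Omar 16, Priya 4, Carla 16, Wendy 1. Wendy eliminated.
Round 3: Omar 16, Priya 5, Carla 16. Priya eliminated.
Round 4: Omar 16, Carla 21. Carla has a majority (≥19).

Carla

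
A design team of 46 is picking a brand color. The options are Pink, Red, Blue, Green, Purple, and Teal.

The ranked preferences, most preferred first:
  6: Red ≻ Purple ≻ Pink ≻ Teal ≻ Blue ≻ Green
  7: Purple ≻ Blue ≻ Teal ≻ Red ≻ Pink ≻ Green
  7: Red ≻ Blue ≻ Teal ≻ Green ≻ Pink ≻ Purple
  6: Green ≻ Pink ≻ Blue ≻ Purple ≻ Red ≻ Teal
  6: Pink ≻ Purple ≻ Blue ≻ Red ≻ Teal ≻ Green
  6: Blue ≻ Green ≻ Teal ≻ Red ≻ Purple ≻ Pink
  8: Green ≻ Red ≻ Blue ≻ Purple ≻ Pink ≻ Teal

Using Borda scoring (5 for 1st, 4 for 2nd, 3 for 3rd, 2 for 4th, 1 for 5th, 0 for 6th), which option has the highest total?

Blue

Pink: 6×3 + 7×1 + 7×1 + 6×4 + 6×5 + 6×0 + 8×1 = 94
Red: 6×5 + 7×2 + 7×5 + 6×1 + 6×2 + 6×2 + 8×4 = 141
Blue: 6×1 + 7×4 + 7×4 + 6×3 + 6×3 + 6×5 + 8×3 = 152
Green: 6×0 + 7×0 + 7×2 + 6×5 + 6×0 + 6×4 + 8×5 = 108
Purple: 6×4 + 7×5 + 7×0 + 6×2 + 6×4 + 6×1 + 8×2 = 117
Teal: 6×2 + 7×3 + 7×3 + 6×0 + 6×1 + 6×3 + 8×0 = 78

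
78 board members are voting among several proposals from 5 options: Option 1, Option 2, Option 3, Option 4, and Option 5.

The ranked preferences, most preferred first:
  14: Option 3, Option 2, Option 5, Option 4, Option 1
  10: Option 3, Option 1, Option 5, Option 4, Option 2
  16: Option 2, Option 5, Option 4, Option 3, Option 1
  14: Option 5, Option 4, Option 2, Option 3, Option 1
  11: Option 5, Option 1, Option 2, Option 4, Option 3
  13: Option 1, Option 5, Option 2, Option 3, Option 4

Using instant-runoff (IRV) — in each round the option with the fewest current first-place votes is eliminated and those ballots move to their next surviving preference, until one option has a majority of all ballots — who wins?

Round 1: Option 1 13, Option 2 16, Option 3 24, Option 4 0, Option 5 25. Option 4 eliminated.
Round 2: Option 1 13, Option 2 16, Option 3 24, Option 5 25. Option 1 eliminated.
Round 3: Option 2 16, Option 3 24, Option 5 38. Option 2 eliminated.
Round 4: Option 3 24, Option 5 54. Option 5 has a majority (≥40).

Option 5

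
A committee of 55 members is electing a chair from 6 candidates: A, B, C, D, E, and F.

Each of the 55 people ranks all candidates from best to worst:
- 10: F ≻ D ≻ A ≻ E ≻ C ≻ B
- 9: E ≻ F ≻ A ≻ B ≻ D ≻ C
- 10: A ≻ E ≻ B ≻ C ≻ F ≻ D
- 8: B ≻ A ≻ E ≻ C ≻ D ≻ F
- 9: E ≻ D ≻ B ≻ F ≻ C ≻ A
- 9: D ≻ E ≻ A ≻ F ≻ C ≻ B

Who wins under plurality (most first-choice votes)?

First-place votes: A 10, B 8, C 0, D 9, E 18, F 10.

E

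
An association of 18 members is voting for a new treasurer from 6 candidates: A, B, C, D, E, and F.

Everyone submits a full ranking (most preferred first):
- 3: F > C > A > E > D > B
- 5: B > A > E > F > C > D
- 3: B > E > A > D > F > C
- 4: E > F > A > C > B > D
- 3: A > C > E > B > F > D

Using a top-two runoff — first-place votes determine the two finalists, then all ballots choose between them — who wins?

E

Round 1 first-place votes: A 3, B 8, C 0, D 0, E 4, F 3. B and E advance.
Runoff: B is ranked above E on 8 ballots, E above B on 10.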